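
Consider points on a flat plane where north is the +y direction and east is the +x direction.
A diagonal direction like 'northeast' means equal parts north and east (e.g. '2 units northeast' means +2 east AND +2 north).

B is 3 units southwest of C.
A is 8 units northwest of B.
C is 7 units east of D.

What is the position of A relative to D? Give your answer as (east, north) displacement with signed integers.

Answer: A is at (east=-4, north=5) relative to D.

Derivation:
Place D at the origin (east=0, north=0).
  C is 7 units east of D: delta (east=+7, north=+0); C at (east=7, north=0).
  B is 3 units southwest of C: delta (east=-3, north=-3); B at (east=4, north=-3).
  A is 8 units northwest of B: delta (east=-8, north=+8); A at (east=-4, north=5).
Therefore A relative to D: (east=-4, north=5).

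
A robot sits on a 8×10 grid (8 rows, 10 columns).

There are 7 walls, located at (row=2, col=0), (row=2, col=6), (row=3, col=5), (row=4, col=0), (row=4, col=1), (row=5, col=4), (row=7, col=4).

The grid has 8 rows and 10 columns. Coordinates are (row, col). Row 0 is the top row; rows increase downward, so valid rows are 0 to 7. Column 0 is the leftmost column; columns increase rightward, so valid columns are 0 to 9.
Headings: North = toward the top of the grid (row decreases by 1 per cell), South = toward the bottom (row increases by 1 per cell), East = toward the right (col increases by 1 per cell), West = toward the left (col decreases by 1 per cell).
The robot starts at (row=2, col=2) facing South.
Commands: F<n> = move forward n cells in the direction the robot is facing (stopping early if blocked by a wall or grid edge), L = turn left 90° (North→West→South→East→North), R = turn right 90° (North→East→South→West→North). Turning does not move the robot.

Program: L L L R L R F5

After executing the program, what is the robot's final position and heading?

Answer: Final position: (row=0, col=2), facing North

Derivation:
Start: (row=2, col=2), facing South
  L: turn left, now facing East
  L: turn left, now facing North
  L: turn left, now facing West
  R: turn right, now facing North
  L: turn left, now facing West
  R: turn right, now facing North
  F5: move forward 2/5 (blocked), now at (row=0, col=2)
Final: (row=0, col=2), facing North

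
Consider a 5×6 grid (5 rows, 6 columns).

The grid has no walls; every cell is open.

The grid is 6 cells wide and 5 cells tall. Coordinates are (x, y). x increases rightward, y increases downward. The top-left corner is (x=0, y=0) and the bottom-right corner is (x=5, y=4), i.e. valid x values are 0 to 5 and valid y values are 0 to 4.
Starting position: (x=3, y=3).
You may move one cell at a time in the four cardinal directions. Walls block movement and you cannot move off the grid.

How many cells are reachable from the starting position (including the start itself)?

BFS flood-fill from (x=3, y=3):
  Distance 0: (x=3, y=3)
  Distance 1: (x=3, y=2), (x=2, y=3), (x=4, y=3), (x=3, y=4)
  Distance 2: (x=3, y=1), (x=2, y=2), (x=4, y=2), (x=1, y=3), (x=5, y=3), (x=2, y=4), (x=4, y=4)
  Distance 3: (x=3, y=0), (x=2, y=1), (x=4, y=1), (x=1, y=2), (x=5, y=2), (x=0, y=3), (x=1, y=4), (x=5, y=4)
  Distance 4: (x=2, y=0), (x=4, y=0), (x=1, y=1), (x=5, y=1), (x=0, y=2), (x=0, y=4)
  Distance 5: (x=1, y=0), (x=5, y=0), (x=0, y=1)
  Distance 6: (x=0, y=0)
Total reachable: 30 (grid has 30 open cells total)

Answer: Reachable cells: 30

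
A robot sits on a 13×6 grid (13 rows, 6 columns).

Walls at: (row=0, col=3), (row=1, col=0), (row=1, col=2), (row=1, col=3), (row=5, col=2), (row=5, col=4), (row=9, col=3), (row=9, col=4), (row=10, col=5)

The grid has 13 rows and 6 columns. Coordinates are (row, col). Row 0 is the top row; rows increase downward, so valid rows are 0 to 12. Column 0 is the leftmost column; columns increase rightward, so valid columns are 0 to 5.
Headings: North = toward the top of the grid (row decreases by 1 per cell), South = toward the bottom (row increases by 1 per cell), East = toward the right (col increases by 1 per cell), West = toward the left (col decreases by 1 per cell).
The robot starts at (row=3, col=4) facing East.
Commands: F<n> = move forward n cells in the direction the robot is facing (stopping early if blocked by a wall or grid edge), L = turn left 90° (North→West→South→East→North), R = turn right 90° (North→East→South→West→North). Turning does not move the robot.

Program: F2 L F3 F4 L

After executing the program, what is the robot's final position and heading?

Answer: Final position: (row=0, col=5), facing West

Derivation:
Start: (row=3, col=4), facing East
  F2: move forward 1/2 (blocked), now at (row=3, col=5)
  L: turn left, now facing North
  F3: move forward 3, now at (row=0, col=5)
  F4: move forward 0/4 (blocked), now at (row=0, col=5)
  L: turn left, now facing West
Final: (row=0, col=5), facing West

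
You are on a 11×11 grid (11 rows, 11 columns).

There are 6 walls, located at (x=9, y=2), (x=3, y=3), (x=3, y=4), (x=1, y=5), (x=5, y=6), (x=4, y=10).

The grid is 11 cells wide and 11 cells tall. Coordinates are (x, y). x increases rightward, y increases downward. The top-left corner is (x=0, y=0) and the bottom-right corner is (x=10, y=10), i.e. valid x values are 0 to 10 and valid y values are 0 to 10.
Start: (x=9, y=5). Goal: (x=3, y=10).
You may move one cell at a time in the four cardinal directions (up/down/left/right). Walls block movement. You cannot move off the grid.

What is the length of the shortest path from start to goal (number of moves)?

Answer: Shortest path length: 11

Derivation:
BFS from (x=9, y=5) until reaching (x=3, y=10):
  Distance 0: (x=9, y=5)
  Distance 1: (x=9, y=4), (x=8, y=5), (x=10, y=5), (x=9, y=6)
  Distance 2: (x=9, y=3), (x=8, y=4), (x=10, y=4), (x=7, y=5), (x=8, y=6), (x=10, y=6), (x=9, y=7)
  Distance 3: (x=8, y=3), (x=10, y=3), (x=7, y=4), (x=6, y=5), (x=7, y=6), (x=8, y=7), (x=10, y=7), (x=9, y=8)
  Distance 4: (x=8, y=2), (x=10, y=2), (x=7, y=3), (x=6, y=4), (x=5, y=5), (x=6, y=6), (x=7, y=7), (x=8, y=8), (x=10, y=8), (x=9, y=9)
  Distance 5: (x=8, y=1), (x=10, y=1), (x=7, y=2), (x=6, y=3), (x=5, y=4), (x=4, y=5), (x=6, y=7), (x=7, y=8), (x=8, y=9), (x=10, y=9), (x=9, y=10)
  Distance 6: (x=8, y=0), (x=10, y=0), (x=7, y=1), (x=9, y=1), (x=6, y=2), (x=5, y=3), (x=4, y=4), (x=3, y=5), (x=4, y=6), (x=5, y=7), (x=6, y=8), (x=7, y=9), (x=8, y=10), (x=10, y=10)
  Distance 7: (x=7, y=0), (x=9, y=0), (x=6, y=1), (x=5, y=2), (x=4, y=3), (x=2, y=5), (x=3, y=6), (x=4, y=7), (x=5, y=8), (x=6, y=9), (x=7, y=10)
  Distance 8: (x=6, y=0), (x=5, y=1), (x=4, y=2), (x=2, y=4), (x=2, y=6), (x=3, y=7), (x=4, y=8), (x=5, y=9), (x=6, y=10)
  Distance 9: (x=5, y=0), (x=4, y=1), (x=3, y=2), (x=2, y=3), (x=1, y=4), (x=1, y=6), (x=2, y=7), (x=3, y=8), (x=4, y=9), (x=5, y=10)
  Distance 10: (x=4, y=0), (x=3, y=1), (x=2, y=2), (x=1, y=3), (x=0, y=4), (x=0, y=6), (x=1, y=7), (x=2, y=8), (x=3, y=9)
  Distance 11: (x=3, y=0), (x=2, y=1), (x=1, y=2), (x=0, y=3), (x=0, y=5), (x=0, y=7), (x=1, y=8), (x=2, y=9), (x=3, y=10)  <- goal reached here
One shortest path (11 moves): (x=9, y=5) -> (x=8, y=5) -> (x=7, y=5) -> (x=6, y=5) -> (x=5, y=5) -> (x=4, y=5) -> (x=3, y=5) -> (x=3, y=6) -> (x=3, y=7) -> (x=3, y=8) -> (x=3, y=9) -> (x=3, y=10)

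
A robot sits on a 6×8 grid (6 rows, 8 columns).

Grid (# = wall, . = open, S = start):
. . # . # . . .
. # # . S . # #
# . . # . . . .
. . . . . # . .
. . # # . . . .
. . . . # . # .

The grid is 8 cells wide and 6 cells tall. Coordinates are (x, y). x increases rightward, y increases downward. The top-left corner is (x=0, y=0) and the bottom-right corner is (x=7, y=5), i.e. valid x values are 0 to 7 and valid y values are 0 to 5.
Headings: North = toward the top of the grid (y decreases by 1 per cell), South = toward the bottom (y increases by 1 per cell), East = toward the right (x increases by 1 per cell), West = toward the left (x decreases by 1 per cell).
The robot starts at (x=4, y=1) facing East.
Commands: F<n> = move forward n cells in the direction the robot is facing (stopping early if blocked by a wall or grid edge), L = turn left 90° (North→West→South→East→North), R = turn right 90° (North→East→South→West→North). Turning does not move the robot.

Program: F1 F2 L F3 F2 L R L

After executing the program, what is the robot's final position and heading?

Answer: Final position: (x=5, y=0), facing West

Derivation:
Start: (x=4, y=1), facing East
  F1: move forward 1, now at (x=5, y=1)
  F2: move forward 0/2 (blocked), now at (x=5, y=1)
  L: turn left, now facing North
  F3: move forward 1/3 (blocked), now at (x=5, y=0)
  F2: move forward 0/2 (blocked), now at (x=5, y=0)
  L: turn left, now facing West
  R: turn right, now facing North
  L: turn left, now facing West
Final: (x=5, y=0), facing West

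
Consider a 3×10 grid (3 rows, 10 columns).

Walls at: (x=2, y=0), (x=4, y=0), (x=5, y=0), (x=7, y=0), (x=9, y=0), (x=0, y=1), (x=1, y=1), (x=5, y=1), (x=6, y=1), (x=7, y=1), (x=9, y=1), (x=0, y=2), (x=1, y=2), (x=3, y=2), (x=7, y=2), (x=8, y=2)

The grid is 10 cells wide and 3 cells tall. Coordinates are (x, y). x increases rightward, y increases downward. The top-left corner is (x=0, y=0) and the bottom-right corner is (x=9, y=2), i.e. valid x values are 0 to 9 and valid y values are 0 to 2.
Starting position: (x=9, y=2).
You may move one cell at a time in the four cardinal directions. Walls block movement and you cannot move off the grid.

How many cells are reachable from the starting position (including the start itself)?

BFS flood-fill from (x=9, y=2):
  Distance 0: (x=9, y=2)
Total reachable: 1 (grid has 14 open cells total)

Answer: Reachable cells: 1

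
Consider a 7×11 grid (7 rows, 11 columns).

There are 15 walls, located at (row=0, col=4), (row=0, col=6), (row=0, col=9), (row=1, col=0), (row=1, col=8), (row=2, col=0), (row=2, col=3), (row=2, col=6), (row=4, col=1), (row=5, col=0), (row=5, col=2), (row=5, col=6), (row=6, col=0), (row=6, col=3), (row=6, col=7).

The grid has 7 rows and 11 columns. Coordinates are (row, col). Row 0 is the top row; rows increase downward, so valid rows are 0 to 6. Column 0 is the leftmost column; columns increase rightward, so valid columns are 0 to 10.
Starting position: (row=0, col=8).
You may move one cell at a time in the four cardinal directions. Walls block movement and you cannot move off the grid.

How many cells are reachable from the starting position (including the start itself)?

Answer: Reachable cells: 59

Derivation:
BFS flood-fill from (row=0, col=8):
  Distance 0: (row=0, col=8)
  Distance 1: (row=0, col=7)
  Distance 2: (row=1, col=7)
  Distance 3: (row=1, col=6), (row=2, col=7)
  Distance 4: (row=1, col=5), (row=2, col=8), (row=3, col=7)
  Distance 5: (row=0, col=5), (row=1, col=4), (row=2, col=5), (row=2, col=9), (row=3, col=6), (row=3, col=8), (row=4, col=7)
  Distance 6: (row=1, col=3), (row=1, col=9), (row=2, col=4), (row=2, col=10), (row=3, col=5), (row=3, col=9), (row=4, col=6), (row=4, col=8), (row=5, col=7)
  Distance 7: (row=0, col=3), (row=1, col=2), (row=1, col=10), (row=3, col=4), (row=3, col=10), (row=4, col=5), (row=4, col=9), (row=5, col=8)
  Distance 8: (row=0, col=2), (row=0, col=10), (row=1, col=1), (row=2, col=2), (row=3, col=3), (row=4, col=4), (row=4, col=10), (row=5, col=5), (row=5, col=9), (row=6, col=8)
  Distance 9: (row=0, col=1), (row=2, col=1), (row=3, col=2), (row=4, col=3), (row=5, col=4), (row=5, col=10), (row=6, col=5), (row=6, col=9)
  Distance 10: (row=0, col=0), (row=3, col=1), (row=4, col=2), (row=5, col=3), (row=6, col=4), (row=6, col=6), (row=6, col=10)
  Distance 11: (row=3, col=0)
  Distance 12: (row=4, col=0)
Total reachable: 59 (grid has 62 open cells total)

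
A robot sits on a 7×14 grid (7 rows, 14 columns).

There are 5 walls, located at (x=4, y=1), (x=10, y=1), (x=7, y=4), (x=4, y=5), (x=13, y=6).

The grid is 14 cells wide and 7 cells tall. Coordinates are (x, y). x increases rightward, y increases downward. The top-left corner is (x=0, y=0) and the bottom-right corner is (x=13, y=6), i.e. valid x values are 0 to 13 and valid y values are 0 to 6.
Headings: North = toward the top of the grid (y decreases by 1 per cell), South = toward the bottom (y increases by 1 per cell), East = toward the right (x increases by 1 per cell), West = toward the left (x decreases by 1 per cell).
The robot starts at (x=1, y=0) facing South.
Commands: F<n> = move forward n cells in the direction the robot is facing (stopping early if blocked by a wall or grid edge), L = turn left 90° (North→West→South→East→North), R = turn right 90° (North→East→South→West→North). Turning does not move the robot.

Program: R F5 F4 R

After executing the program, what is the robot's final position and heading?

Answer: Final position: (x=0, y=0), facing North

Derivation:
Start: (x=1, y=0), facing South
  R: turn right, now facing West
  F5: move forward 1/5 (blocked), now at (x=0, y=0)
  F4: move forward 0/4 (blocked), now at (x=0, y=0)
  R: turn right, now facing North
Final: (x=0, y=0), facing North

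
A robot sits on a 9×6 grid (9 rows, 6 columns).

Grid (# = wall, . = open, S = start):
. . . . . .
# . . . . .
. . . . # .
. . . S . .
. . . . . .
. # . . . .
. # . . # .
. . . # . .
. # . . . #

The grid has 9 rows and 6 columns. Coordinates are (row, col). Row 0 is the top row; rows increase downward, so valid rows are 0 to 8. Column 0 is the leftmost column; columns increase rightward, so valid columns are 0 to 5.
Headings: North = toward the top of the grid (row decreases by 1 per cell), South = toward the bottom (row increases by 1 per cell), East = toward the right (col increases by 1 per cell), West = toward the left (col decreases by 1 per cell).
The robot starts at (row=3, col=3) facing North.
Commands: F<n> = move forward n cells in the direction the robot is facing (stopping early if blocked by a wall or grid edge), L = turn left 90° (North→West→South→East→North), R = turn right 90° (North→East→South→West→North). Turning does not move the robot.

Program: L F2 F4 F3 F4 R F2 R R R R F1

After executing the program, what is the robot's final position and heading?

Answer: Final position: (row=2, col=0), facing North

Derivation:
Start: (row=3, col=3), facing North
  L: turn left, now facing West
  F2: move forward 2, now at (row=3, col=1)
  F4: move forward 1/4 (blocked), now at (row=3, col=0)
  F3: move forward 0/3 (blocked), now at (row=3, col=0)
  F4: move forward 0/4 (blocked), now at (row=3, col=0)
  R: turn right, now facing North
  F2: move forward 1/2 (blocked), now at (row=2, col=0)
  R: turn right, now facing East
  R: turn right, now facing South
  R: turn right, now facing West
  R: turn right, now facing North
  F1: move forward 0/1 (blocked), now at (row=2, col=0)
Final: (row=2, col=0), facing North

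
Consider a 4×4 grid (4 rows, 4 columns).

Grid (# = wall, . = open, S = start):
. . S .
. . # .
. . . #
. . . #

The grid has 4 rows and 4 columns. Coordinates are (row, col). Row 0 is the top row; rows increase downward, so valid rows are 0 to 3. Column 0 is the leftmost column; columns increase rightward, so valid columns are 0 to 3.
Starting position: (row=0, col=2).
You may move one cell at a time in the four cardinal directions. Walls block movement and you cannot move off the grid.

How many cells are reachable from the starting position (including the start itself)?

BFS flood-fill from (row=0, col=2):
  Distance 0: (row=0, col=2)
  Distance 1: (row=0, col=1), (row=0, col=3)
  Distance 2: (row=0, col=0), (row=1, col=1), (row=1, col=3)
  Distance 3: (row=1, col=0), (row=2, col=1)
  Distance 4: (row=2, col=0), (row=2, col=2), (row=3, col=1)
  Distance 5: (row=3, col=0), (row=3, col=2)
Total reachable: 13 (grid has 13 open cells total)

Answer: Reachable cells: 13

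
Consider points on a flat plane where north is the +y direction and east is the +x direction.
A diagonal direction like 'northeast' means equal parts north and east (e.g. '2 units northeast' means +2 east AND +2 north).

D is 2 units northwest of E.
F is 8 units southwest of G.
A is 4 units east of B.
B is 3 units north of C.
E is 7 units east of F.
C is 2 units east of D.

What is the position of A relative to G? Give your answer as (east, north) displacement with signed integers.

Place G at the origin (east=0, north=0).
  F is 8 units southwest of G: delta (east=-8, north=-8); F at (east=-8, north=-8).
  E is 7 units east of F: delta (east=+7, north=+0); E at (east=-1, north=-8).
  D is 2 units northwest of E: delta (east=-2, north=+2); D at (east=-3, north=-6).
  C is 2 units east of D: delta (east=+2, north=+0); C at (east=-1, north=-6).
  B is 3 units north of C: delta (east=+0, north=+3); B at (east=-1, north=-3).
  A is 4 units east of B: delta (east=+4, north=+0); A at (east=3, north=-3).
Therefore A relative to G: (east=3, north=-3).

Answer: A is at (east=3, north=-3) relative to G.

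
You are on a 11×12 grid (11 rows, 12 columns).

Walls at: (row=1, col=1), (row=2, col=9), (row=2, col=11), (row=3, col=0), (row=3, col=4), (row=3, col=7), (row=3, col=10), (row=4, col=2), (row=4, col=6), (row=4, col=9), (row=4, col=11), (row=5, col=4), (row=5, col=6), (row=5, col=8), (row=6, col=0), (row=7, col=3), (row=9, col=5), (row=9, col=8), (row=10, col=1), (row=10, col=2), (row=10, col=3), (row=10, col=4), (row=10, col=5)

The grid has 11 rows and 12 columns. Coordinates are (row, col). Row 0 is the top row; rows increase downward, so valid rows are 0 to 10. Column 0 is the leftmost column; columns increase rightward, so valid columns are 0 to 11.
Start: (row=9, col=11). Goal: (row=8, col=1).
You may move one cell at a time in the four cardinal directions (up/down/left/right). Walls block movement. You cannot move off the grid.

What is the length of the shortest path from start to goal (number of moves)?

BFS from (row=9, col=11) until reaching (row=8, col=1):
  Distance 0: (row=9, col=11)
  Distance 1: (row=8, col=11), (row=9, col=10), (row=10, col=11)
  Distance 2: (row=7, col=11), (row=8, col=10), (row=9, col=9), (row=10, col=10)
  Distance 3: (row=6, col=11), (row=7, col=10), (row=8, col=9), (row=10, col=9)
  Distance 4: (row=5, col=11), (row=6, col=10), (row=7, col=9), (row=8, col=8), (row=10, col=8)
  Distance 5: (row=5, col=10), (row=6, col=9), (row=7, col=8), (row=8, col=7), (row=10, col=7)
  Distance 6: (row=4, col=10), (row=5, col=9), (row=6, col=8), (row=7, col=7), (row=8, col=6), (row=9, col=7), (row=10, col=6)
  Distance 7: (row=6, col=7), (row=7, col=6), (row=8, col=5), (row=9, col=6)
  Distance 8: (row=5, col=7), (row=6, col=6), (row=7, col=5), (row=8, col=4)
  Distance 9: (row=4, col=7), (row=6, col=5), (row=7, col=4), (row=8, col=3), (row=9, col=4)
  Distance 10: (row=4, col=8), (row=5, col=5), (row=6, col=4), (row=8, col=2), (row=9, col=3)
  Distance 11: (row=3, col=8), (row=4, col=5), (row=6, col=3), (row=7, col=2), (row=8, col=1), (row=9, col=2)  <- goal reached here
One shortest path (11 moves): (row=9, col=11) -> (row=9, col=10) -> (row=9, col=9) -> (row=8, col=9) -> (row=8, col=8) -> (row=8, col=7) -> (row=8, col=6) -> (row=8, col=5) -> (row=8, col=4) -> (row=8, col=3) -> (row=8, col=2) -> (row=8, col=1)

Answer: Shortest path length: 11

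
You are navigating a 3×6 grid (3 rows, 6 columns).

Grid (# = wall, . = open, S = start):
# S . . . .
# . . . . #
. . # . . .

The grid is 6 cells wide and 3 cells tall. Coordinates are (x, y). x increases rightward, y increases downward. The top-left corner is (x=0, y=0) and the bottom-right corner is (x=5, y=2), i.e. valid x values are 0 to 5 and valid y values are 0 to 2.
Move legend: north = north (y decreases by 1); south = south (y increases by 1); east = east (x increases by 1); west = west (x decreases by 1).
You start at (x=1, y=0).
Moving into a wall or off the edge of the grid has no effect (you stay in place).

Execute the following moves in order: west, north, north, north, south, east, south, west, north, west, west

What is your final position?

Start: (x=1, y=0)
  west (west): blocked, stay at (x=1, y=0)
  [×3]north (north): blocked, stay at (x=1, y=0)
  south (south): (x=1, y=0) -> (x=1, y=1)
  east (east): (x=1, y=1) -> (x=2, y=1)
  south (south): blocked, stay at (x=2, y=1)
  west (west): (x=2, y=1) -> (x=1, y=1)
  north (north): (x=1, y=1) -> (x=1, y=0)
  west (west): blocked, stay at (x=1, y=0)
  west (west): blocked, stay at (x=1, y=0)
Final: (x=1, y=0)

Answer: Final position: (x=1, y=0)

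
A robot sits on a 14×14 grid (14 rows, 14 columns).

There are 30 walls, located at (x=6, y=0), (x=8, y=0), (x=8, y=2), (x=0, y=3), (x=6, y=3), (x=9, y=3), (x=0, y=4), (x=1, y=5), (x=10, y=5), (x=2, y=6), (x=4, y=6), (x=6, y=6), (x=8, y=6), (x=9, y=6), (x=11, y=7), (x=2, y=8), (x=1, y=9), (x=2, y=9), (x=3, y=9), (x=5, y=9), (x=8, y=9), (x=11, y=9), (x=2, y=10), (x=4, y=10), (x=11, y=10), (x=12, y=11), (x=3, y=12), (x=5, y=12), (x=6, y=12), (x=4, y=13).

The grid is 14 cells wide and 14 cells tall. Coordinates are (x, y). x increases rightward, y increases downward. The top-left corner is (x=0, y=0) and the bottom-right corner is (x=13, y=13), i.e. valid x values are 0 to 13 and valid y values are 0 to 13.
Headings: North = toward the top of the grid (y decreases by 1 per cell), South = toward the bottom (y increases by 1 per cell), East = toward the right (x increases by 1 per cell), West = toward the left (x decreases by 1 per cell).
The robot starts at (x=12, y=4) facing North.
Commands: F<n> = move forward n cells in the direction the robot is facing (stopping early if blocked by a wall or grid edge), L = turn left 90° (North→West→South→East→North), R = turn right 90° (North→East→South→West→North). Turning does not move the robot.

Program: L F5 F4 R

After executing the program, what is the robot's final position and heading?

Start: (x=12, y=4), facing North
  L: turn left, now facing West
  F5: move forward 5, now at (x=7, y=4)
  F4: move forward 4, now at (x=3, y=4)
  R: turn right, now facing North
Final: (x=3, y=4), facing North

Answer: Final position: (x=3, y=4), facing North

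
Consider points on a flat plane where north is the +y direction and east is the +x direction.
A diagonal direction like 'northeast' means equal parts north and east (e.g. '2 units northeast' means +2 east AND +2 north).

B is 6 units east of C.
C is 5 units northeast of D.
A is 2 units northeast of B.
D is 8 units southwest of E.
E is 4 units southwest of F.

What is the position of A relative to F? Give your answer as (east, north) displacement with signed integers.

Answer: A is at (east=1, north=-5) relative to F.

Derivation:
Place F at the origin (east=0, north=0).
  E is 4 units southwest of F: delta (east=-4, north=-4); E at (east=-4, north=-4).
  D is 8 units southwest of E: delta (east=-8, north=-8); D at (east=-12, north=-12).
  C is 5 units northeast of D: delta (east=+5, north=+5); C at (east=-7, north=-7).
  B is 6 units east of C: delta (east=+6, north=+0); B at (east=-1, north=-7).
  A is 2 units northeast of B: delta (east=+2, north=+2); A at (east=1, north=-5).
Therefore A relative to F: (east=1, north=-5).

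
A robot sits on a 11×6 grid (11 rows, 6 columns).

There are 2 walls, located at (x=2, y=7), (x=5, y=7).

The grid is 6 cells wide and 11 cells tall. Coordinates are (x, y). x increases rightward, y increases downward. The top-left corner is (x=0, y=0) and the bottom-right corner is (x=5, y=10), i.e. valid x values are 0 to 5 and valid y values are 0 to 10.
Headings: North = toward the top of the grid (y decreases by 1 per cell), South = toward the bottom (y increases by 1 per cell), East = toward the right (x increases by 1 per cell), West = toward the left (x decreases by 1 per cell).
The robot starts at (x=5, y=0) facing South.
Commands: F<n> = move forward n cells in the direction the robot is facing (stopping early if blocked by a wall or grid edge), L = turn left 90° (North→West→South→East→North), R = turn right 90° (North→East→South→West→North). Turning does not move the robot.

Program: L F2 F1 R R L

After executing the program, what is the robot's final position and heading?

Answer: Final position: (x=5, y=0), facing South

Derivation:
Start: (x=5, y=0), facing South
  L: turn left, now facing East
  F2: move forward 0/2 (blocked), now at (x=5, y=0)
  F1: move forward 0/1 (blocked), now at (x=5, y=0)
  R: turn right, now facing South
  R: turn right, now facing West
  L: turn left, now facing South
Final: (x=5, y=0), facing South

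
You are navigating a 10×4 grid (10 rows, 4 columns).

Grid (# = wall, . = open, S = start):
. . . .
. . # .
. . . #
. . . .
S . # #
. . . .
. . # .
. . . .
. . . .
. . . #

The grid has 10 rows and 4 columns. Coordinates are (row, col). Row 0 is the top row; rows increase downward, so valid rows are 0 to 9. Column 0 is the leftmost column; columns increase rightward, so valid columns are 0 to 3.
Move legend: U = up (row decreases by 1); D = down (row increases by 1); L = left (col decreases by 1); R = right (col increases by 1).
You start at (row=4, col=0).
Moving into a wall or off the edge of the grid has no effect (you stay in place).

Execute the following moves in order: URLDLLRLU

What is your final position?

Start: (row=4, col=0)
  U (up): (row=4, col=0) -> (row=3, col=0)
  R (right): (row=3, col=0) -> (row=3, col=1)
  L (left): (row=3, col=1) -> (row=3, col=0)
  D (down): (row=3, col=0) -> (row=4, col=0)
  L (left): blocked, stay at (row=4, col=0)
  L (left): blocked, stay at (row=4, col=0)
  R (right): (row=4, col=0) -> (row=4, col=1)
  L (left): (row=4, col=1) -> (row=4, col=0)
  U (up): (row=4, col=0) -> (row=3, col=0)
Final: (row=3, col=0)

Answer: Final position: (row=3, col=0)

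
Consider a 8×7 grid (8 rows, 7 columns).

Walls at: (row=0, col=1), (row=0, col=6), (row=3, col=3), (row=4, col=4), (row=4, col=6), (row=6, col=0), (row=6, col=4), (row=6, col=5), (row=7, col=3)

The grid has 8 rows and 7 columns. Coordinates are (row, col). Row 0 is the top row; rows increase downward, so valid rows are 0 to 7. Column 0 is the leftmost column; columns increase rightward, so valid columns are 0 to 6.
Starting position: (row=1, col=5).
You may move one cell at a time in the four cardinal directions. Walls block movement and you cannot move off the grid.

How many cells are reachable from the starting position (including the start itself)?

Answer: Reachable cells: 47

Derivation:
BFS flood-fill from (row=1, col=5):
  Distance 0: (row=1, col=5)
  Distance 1: (row=0, col=5), (row=1, col=4), (row=1, col=6), (row=2, col=5)
  Distance 2: (row=0, col=4), (row=1, col=3), (row=2, col=4), (row=2, col=6), (row=3, col=5)
  Distance 3: (row=0, col=3), (row=1, col=2), (row=2, col=3), (row=3, col=4), (row=3, col=6), (row=4, col=5)
  Distance 4: (row=0, col=2), (row=1, col=1), (row=2, col=2), (row=5, col=5)
  Distance 5: (row=1, col=0), (row=2, col=1), (row=3, col=2), (row=5, col=4), (row=5, col=6)
  Distance 6: (row=0, col=0), (row=2, col=0), (row=3, col=1), (row=4, col=2), (row=5, col=3), (row=6, col=6)
  Distance 7: (row=3, col=0), (row=4, col=1), (row=4, col=3), (row=5, col=2), (row=6, col=3), (row=7, col=6)
  Distance 8: (row=4, col=0), (row=5, col=1), (row=6, col=2), (row=7, col=5)
  Distance 9: (row=5, col=0), (row=6, col=1), (row=7, col=2), (row=7, col=4)
  Distance 10: (row=7, col=1)
  Distance 11: (row=7, col=0)
Total reachable: 47 (grid has 47 open cells total)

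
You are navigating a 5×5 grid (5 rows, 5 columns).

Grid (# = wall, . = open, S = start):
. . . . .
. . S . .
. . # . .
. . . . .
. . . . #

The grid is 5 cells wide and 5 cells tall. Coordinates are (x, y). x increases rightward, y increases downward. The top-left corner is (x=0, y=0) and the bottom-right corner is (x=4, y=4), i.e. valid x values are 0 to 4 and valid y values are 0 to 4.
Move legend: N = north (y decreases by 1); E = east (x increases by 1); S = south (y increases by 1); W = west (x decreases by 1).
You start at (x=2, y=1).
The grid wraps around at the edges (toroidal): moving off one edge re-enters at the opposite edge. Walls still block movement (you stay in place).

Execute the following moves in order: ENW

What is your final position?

Answer: Final position: (x=2, y=0)

Derivation:
Start: (x=2, y=1)
  E (east): (x=2, y=1) -> (x=3, y=1)
  N (north): (x=3, y=1) -> (x=3, y=0)
  W (west): (x=3, y=0) -> (x=2, y=0)
Final: (x=2, y=0)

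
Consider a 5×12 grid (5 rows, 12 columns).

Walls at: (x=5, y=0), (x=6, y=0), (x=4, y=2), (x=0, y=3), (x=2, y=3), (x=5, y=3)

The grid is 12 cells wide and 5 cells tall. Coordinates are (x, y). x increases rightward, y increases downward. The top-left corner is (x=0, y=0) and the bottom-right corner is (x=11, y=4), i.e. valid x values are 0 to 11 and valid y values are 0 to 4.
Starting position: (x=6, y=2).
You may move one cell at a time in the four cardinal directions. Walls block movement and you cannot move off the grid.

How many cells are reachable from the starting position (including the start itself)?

BFS flood-fill from (x=6, y=2):
  Distance 0: (x=6, y=2)
  Distance 1: (x=6, y=1), (x=5, y=2), (x=7, y=2), (x=6, y=3)
  Distance 2: (x=5, y=1), (x=7, y=1), (x=8, y=2), (x=7, y=3), (x=6, y=4)
  Distance 3: (x=7, y=0), (x=4, y=1), (x=8, y=1), (x=9, y=2), (x=8, y=3), (x=5, y=4), (x=7, y=4)
  Distance 4: (x=4, y=0), (x=8, y=0), (x=3, y=1), (x=9, y=1), (x=10, y=2), (x=9, y=3), (x=4, y=4), (x=8, y=4)
  Distance 5: (x=3, y=0), (x=9, y=0), (x=2, y=1), (x=10, y=1), (x=3, y=2), (x=11, y=2), (x=4, y=3), (x=10, y=3), (x=3, y=4), (x=9, y=4)
  Distance 6: (x=2, y=0), (x=10, y=0), (x=1, y=1), (x=11, y=1), (x=2, y=2), (x=3, y=3), (x=11, y=3), (x=2, y=4), (x=10, y=4)
  Distance 7: (x=1, y=0), (x=11, y=0), (x=0, y=1), (x=1, y=2), (x=1, y=4), (x=11, y=4)
  Distance 8: (x=0, y=0), (x=0, y=2), (x=1, y=3), (x=0, y=4)
Total reachable: 54 (grid has 54 open cells total)

Answer: Reachable cells: 54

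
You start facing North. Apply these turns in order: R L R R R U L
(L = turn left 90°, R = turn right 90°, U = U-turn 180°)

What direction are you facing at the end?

Start: North
  R (right (90° clockwise)) -> East
  L (left (90° counter-clockwise)) -> North
  R (right (90° clockwise)) -> East
  R (right (90° clockwise)) -> South
  R (right (90° clockwise)) -> West
  U (U-turn (180°)) -> East
  L (left (90° counter-clockwise)) -> North
Final: North

Answer: Final heading: North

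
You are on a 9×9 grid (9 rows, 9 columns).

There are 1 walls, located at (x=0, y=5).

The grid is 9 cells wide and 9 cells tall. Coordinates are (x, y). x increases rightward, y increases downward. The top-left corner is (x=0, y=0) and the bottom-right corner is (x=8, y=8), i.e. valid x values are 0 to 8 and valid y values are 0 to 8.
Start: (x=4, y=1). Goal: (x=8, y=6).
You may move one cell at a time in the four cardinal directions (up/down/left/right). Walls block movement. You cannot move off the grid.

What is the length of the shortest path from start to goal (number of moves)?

BFS from (x=4, y=1) until reaching (x=8, y=6):
  Distance 0: (x=4, y=1)
  Distance 1: (x=4, y=0), (x=3, y=1), (x=5, y=1), (x=4, y=2)
  Distance 2: (x=3, y=0), (x=5, y=0), (x=2, y=1), (x=6, y=1), (x=3, y=2), (x=5, y=2), (x=4, y=3)
  Distance 3: (x=2, y=0), (x=6, y=0), (x=1, y=1), (x=7, y=1), (x=2, y=2), (x=6, y=2), (x=3, y=3), (x=5, y=3), (x=4, y=4)
  Distance 4: (x=1, y=0), (x=7, y=0), (x=0, y=1), (x=8, y=1), (x=1, y=2), (x=7, y=2), (x=2, y=3), (x=6, y=3), (x=3, y=4), (x=5, y=4), (x=4, y=5)
  Distance 5: (x=0, y=0), (x=8, y=0), (x=0, y=2), (x=8, y=2), (x=1, y=3), (x=7, y=3), (x=2, y=4), (x=6, y=4), (x=3, y=5), (x=5, y=5), (x=4, y=6)
  Distance 6: (x=0, y=3), (x=8, y=3), (x=1, y=4), (x=7, y=4), (x=2, y=5), (x=6, y=5), (x=3, y=6), (x=5, y=6), (x=4, y=7)
  Distance 7: (x=0, y=4), (x=8, y=4), (x=1, y=5), (x=7, y=5), (x=2, y=6), (x=6, y=6), (x=3, y=7), (x=5, y=7), (x=4, y=8)
  Distance 8: (x=8, y=5), (x=1, y=6), (x=7, y=6), (x=2, y=7), (x=6, y=7), (x=3, y=8), (x=5, y=8)
  Distance 9: (x=0, y=6), (x=8, y=6), (x=1, y=7), (x=7, y=7), (x=2, y=8), (x=6, y=8)  <- goal reached here
One shortest path (9 moves): (x=4, y=1) -> (x=5, y=1) -> (x=6, y=1) -> (x=7, y=1) -> (x=8, y=1) -> (x=8, y=2) -> (x=8, y=3) -> (x=8, y=4) -> (x=8, y=5) -> (x=8, y=6)

Answer: Shortest path length: 9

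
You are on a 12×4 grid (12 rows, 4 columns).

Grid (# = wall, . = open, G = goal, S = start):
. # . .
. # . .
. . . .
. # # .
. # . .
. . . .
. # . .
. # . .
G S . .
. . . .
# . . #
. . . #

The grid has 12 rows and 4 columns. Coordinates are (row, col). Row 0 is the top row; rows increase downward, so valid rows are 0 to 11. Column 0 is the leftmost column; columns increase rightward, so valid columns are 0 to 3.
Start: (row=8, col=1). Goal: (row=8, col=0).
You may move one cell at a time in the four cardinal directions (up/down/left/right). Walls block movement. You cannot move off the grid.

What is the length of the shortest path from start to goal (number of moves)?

Answer: Shortest path length: 1

Derivation:
BFS from (row=8, col=1) until reaching (row=8, col=0):
  Distance 0: (row=8, col=1)
  Distance 1: (row=8, col=0), (row=8, col=2), (row=9, col=1)  <- goal reached here
One shortest path (1 moves): (row=8, col=1) -> (row=8, col=0)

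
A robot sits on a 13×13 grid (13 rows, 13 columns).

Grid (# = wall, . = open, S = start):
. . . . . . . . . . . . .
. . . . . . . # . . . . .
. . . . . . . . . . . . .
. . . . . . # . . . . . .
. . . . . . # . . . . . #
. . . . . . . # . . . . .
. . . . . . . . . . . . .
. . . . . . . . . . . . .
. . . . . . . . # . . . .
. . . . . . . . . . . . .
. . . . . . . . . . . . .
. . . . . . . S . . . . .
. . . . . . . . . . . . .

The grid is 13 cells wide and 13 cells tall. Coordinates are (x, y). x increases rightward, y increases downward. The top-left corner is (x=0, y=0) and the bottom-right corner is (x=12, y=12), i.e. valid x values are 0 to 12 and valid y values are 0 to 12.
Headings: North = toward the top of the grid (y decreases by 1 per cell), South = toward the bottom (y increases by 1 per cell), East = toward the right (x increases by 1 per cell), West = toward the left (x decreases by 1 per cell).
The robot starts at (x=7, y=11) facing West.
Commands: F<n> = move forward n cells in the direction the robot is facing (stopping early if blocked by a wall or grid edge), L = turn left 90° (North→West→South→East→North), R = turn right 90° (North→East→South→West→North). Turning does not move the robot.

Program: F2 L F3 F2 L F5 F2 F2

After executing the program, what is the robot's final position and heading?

Answer: Final position: (x=12, y=12), facing East

Derivation:
Start: (x=7, y=11), facing West
  F2: move forward 2, now at (x=5, y=11)
  L: turn left, now facing South
  F3: move forward 1/3 (blocked), now at (x=5, y=12)
  F2: move forward 0/2 (blocked), now at (x=5, y=12)
  L: turn left, now facing East
  F5: move forward 5, now at (x=10, y=12)
  F2: move forward 2, now at (x=12, y=12)
  F2: move forward 0/2 (blocked), now at (x=12, y=12)
Final: (x=12, y=12), facing East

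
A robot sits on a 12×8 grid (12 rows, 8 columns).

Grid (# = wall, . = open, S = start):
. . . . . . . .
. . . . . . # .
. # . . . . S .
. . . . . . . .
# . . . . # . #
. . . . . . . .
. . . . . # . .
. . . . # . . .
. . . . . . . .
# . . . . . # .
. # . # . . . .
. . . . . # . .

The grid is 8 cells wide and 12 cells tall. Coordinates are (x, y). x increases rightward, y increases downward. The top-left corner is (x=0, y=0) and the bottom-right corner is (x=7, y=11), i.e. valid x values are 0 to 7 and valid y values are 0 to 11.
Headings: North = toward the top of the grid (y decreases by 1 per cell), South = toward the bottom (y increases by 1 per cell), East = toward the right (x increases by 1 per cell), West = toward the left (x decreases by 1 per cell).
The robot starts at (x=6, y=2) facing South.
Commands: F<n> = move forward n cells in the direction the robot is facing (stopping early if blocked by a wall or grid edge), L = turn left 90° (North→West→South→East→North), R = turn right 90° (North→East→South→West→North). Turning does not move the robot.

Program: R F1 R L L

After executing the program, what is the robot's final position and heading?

Start: (x=6, y=2), facing South
  R: turn right, now facing West
  F1: move forward 1, now at (x=5, y=2)
  R: turn right, now facing North
  L: turn left, now facing West
  L: turn left, now facing South
Final: (x=5, y=2), facing South

Answer: Final position: (x=5, y=2), facing South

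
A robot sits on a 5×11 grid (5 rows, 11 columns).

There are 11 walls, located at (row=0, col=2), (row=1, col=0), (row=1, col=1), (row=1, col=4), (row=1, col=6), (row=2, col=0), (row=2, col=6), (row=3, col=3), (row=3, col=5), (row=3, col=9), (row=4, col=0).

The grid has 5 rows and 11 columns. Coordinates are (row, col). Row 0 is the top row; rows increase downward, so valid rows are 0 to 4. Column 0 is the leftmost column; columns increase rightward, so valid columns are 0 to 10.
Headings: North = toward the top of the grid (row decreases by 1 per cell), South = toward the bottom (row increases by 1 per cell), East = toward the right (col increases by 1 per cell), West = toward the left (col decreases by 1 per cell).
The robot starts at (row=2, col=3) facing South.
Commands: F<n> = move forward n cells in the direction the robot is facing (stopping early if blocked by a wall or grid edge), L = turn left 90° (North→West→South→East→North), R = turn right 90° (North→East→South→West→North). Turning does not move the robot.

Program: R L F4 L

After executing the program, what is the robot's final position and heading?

Answer: Final position: (row=2, col=3), facing East

Derivation:
Start: (row=2, col=3), facing South
  R: turn right, now facing West
  L: turn left, now facing South
  F4: move forward 0/4 (blocked), now at (row=2, col=3)
  L: turn left, now facing East
Final: (row=2, col=3), facing East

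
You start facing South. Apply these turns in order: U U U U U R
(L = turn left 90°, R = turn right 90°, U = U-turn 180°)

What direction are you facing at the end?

Answer: Final heading: East

Derivation:
Start: South
  U (U-turn (180°)) -> North
  U (U-turn (180°)) -> South
  U (U-turn (180°)) -> North
  U (U-turn (180°)) -> South
  U (U-turn (180°)) -> North
  R (right (90° clockwise)) -> East
Final: East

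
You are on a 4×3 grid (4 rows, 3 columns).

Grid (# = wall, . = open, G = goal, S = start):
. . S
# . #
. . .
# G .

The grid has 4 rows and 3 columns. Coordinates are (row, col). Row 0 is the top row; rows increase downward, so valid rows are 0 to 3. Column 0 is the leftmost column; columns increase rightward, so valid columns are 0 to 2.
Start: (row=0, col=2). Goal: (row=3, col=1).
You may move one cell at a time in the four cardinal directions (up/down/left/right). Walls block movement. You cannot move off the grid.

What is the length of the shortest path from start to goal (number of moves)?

BFS from (row=0, col=2) until reaching (row=3, col=1):
  Distance 0: (row=0, col=2)
  Distance 1: (row=0, col=1)
  Distance 2: (row=0, col=0), (row=1, col=1)
  Distance 3: (row=2, col=1)
  Distance 4: (row=2, col=0), (row=2, col=2), (row=3, col=1)  <- goal reached here
One shortest path (4 moves): (row=0, col=2) -> (row=0, col=1) -> (row=1, col=1) -> (row=2, col=1) -> (row=3, col=1)

Answer: Shortest path length: 4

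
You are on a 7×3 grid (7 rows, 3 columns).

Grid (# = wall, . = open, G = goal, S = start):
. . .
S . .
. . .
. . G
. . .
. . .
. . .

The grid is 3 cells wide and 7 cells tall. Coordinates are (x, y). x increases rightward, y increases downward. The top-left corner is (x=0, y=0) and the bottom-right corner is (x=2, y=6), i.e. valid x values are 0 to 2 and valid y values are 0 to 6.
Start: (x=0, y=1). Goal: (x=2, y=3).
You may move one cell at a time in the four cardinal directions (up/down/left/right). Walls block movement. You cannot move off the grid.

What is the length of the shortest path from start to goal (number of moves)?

BFS from (x=0, y=1) until reaching (x=2, y=3):
  Distance 0: (x=0, y=1)
  Distance 1: (x=0, y=0), (x=1, y=1), (x=0, y=2)
  Distance 2: (x=1, y=0), (x=2, y=1), (x=1, y=2), (x=0, y=3)
  Distance 3: (x=2, y=0), (x=2, y=2), (x=1, y=3), (x=0, y=4)
  Distance 4: (x=2, y=3), (x=1, y=4), (x=0, y=5)  <- goal reached here
One shortest path (4 moves): (x=0, y=1) -> (x=1, y=1) -> (x=2, y=1) -> (x=2, y=2) -> (x=2, y=3)

Answer: Shortest path length: 4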